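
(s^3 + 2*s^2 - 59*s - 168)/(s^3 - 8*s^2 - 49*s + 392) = (s + 3)/(s - 7)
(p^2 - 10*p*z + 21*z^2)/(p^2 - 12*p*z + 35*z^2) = (-p + 3*z)/(-p + 5*z)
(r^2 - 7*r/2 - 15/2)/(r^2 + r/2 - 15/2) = (2*r^2 - 7*r - 15)/(2*r^2 + r - 15)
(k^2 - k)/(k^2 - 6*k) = (k - 1)/(k - 6)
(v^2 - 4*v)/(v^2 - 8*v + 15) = v*(v - 4)/(v^2 - 8*v + 15)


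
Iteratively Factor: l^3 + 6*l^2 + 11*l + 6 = (l + 2)*(l^2 + 4*l + 3) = (l + 2)*(l + 3)*(l + 1)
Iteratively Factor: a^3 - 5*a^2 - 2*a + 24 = (a - 3)*(a^2 - 2*a - 8) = (a - 4)*(a - 3)*(a + 2)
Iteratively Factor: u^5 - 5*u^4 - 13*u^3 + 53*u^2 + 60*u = (u + 1)*(u^4 - 6*u^3 - 7*u^2 + 60*u) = (u - 4)*(u + 1)*(u^3 - 2*u^2 - 15*u) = (u - 5)*(u - 4)*(u + 1)*(u^2 + 3*u) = u*(u - 5)*(u - 4)*(u + 1)*(u + 3)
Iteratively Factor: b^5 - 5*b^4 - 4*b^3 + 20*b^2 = (b)*(b^4 - 5*b^3 - 4*b^2 + 20*b) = b^2*(b^3 - 5*b^2 - 4*b + 20) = b^2*(b - 5)*(b^2 - 4) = b^2*(b - 5)*(b - 2)*(b + 2)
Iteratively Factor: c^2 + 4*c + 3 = (c + 3)*(c + 1)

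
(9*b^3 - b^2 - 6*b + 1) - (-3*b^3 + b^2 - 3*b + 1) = 12*b^3 - 2*b^2 - 3*b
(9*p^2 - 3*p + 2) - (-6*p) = 9*p^2 + 3*p + 2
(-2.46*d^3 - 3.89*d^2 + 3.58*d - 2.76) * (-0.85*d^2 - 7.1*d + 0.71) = 2.091*d^5 + 20.7725*d^4 + 22.8294*d^3 - 25.8339*d^2 + 22.1378*d - 1.9596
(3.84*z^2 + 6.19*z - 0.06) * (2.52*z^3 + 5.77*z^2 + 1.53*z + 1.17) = 9.6768*z^5 + 37.7556*z^4 + 41.4403*z^3 + 13.6173*z^2 + 7.1505*z - 0.0702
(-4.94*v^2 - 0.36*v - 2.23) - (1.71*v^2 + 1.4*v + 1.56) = -6.65*v^2 - 1.76*v - 3.79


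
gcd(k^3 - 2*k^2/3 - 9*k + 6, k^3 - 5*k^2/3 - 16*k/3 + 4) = k^2 - 11*k/3 + 2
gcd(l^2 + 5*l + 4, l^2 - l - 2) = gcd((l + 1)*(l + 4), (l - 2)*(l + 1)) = l + 1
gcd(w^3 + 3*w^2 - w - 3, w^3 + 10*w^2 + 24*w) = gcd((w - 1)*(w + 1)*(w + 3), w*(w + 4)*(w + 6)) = 1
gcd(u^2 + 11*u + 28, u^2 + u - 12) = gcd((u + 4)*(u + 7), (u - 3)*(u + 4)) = u + 4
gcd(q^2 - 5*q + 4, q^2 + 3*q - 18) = 1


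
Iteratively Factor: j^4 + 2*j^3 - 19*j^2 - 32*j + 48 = (j - 1)*(j^3 + 3*j^2 - 16*j - 48) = (j - 4)*(j - 1)*(j^2 + 7*j + 12) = (j - 4)*(j - 1)*(j + 4)*(j + 3)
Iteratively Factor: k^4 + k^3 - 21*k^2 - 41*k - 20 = (k - 5)*(k^3 + 6*k^2 + 9*k + 4) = (k - 5)*(k + 4)*(k^2 + 2*k + 1) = (k - 5)*(k + 1)*(k + 4)*(k + 1)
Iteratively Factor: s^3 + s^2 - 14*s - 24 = (s + 3)*(s^2 - 2*s - 8) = (s + 2)*(s + 3)*(s - 4)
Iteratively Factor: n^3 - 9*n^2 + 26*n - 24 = (n - 4)*(n^2 - 5*n + 6) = (n - 4)*(n - 2)*(n - 3)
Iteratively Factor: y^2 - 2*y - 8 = (y - 4)*(y + 2)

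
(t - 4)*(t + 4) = t^2 - 16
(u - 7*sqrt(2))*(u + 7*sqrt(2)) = u^2 - 98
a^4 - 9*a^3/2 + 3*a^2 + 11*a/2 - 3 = (a - 3)*(a - 2)*(a - 1/2)*(a + 1)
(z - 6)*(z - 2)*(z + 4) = z^3 - 4*z^2 - 20*z + 48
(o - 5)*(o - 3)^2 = o^3 - 11*o^2 + 39*o - 45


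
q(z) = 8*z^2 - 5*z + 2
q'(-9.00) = -149.00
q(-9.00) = 695.00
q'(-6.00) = -101.00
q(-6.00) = 320.00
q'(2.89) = 41.24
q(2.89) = 54.37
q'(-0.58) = -14.28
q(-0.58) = 7.59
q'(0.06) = -4.04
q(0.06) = 1.73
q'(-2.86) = -50.76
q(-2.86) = 81.74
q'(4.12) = 60.92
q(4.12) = 117.20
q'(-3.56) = -61.96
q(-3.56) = 121.19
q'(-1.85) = -34.60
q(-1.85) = 38.63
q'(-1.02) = -21.32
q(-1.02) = 15.42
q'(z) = 16*z - 5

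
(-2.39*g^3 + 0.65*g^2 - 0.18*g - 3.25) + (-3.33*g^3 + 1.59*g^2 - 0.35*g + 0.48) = -5.72*g^3 + 2.24*g^2 - 0.53*g - 2.77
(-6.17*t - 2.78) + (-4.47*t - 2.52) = -10.64*t - 5.3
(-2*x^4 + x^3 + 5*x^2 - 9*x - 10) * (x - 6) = -2*x^5 + 13*x^4 - x^3 - 39*x^2 + 44*x + 60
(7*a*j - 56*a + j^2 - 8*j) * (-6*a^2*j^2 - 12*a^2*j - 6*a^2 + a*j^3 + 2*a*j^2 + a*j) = -42*a^3*j^3 + 252*a^3*j^2 + 630*a^3*j + 336*a^3 + a^2*j^4 - 6*a^2*j^3 - 15*a^2*j^2 - 8*a^2*j + a*j^5 - 6*a*j^4 - 15*a*j^3 - 8*a*j^2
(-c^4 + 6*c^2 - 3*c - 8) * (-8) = 8*c^4 - 48*c^2 + 24*c + 64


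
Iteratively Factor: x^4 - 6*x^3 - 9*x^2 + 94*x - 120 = (x - 5)*(x^3 - x^2 - 14*x + 24) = (x - 5)*(x + 4)*(x^2 - 5*x + 6) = (x - 5)*(x - 2)*(x + 4)*(x - 3)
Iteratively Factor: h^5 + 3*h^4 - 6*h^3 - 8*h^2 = (h + 1)*(h^4 + 2*h^3 - 8*h^2) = h*(h + 1)*(h^3 + 2*h^2 - 8*h) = h*(h - 2)*(h + 1)*(h^2 + 4*h) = h*(h - 2)*(h + 1)*(h + 4)*(h)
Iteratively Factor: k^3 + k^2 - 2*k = (k + 2)*(k^2 - k) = (k - 1)*(k + 2)*(k)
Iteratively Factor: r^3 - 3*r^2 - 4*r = (r - 4)*(r^2 + r) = (r - 4)*(r + 1)*(r)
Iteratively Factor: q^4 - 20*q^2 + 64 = (q + 4)*(q^3 - 4*q^2 - 4*q + 16) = (q + 2)*(q + 4)*(q^2 - 6*q + 8) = (q - 4)*(q + 2)*(q + 4)*(q - 2)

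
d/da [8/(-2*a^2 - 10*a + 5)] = 16*(2*a + 5)/(2*a^2 + 10*a - 5)^2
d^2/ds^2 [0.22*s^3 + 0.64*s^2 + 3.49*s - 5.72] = 1.32*s + 1.28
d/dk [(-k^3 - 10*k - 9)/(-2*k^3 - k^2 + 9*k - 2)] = (k^4 - 58*k^3 - 58*k^2 - 18*k + 101)/(4*k^6 + 4*k^5 - 35*k^4 - 10*k^3 + 85*k^2 - 36*k + 4)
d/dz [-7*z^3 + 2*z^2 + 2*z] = -21*z^2 + 4*z + 2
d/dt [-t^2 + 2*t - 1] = 2 - 2*t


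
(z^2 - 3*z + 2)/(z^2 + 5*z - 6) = (z - 2)/(z + 6)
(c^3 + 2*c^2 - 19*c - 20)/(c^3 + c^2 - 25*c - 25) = (c - 4)/(c - 5)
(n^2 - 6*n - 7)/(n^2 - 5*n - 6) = (n - 7)/(n - 6)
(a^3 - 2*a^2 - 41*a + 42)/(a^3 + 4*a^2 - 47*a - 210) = (a - 1)/(a + 5)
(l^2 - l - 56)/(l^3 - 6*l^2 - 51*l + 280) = 1/(l - 5)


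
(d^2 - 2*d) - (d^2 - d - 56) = 56 - d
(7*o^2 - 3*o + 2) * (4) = 28*o^2 - 12*o + 8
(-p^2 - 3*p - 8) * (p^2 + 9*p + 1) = -p^4 - 12*p^3 - 36*p^2 - 75*p - 8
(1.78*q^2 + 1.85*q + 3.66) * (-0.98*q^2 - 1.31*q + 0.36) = -1.7444*q^4 - 4.1448*q^3 - 5.3695*q^2 - 4.1286*q + 1.3176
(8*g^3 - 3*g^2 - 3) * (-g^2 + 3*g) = -8*g^5 + 27*g^4 - 9*g^3 + 3*g^2 - 9*g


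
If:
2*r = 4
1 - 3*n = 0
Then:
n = 1/3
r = 2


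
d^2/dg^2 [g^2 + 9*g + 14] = 2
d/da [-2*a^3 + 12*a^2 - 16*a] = -6*a^2 + 24*a - 16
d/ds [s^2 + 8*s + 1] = 2*s + 8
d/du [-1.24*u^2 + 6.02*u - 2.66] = 6.02 - 2.48*u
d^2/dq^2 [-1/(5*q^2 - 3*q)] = 2*(5*q*(5*q - 3) - (10*q - 3)^2)/(q^3*(5*q - 3)^3)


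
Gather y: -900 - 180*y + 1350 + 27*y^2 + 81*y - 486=27*y^2 - 99*y - 36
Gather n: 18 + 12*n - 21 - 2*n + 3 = 10*n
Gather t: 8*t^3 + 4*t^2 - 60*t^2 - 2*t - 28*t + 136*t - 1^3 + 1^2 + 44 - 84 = 8*t^3 - 56*t^2 + 106*t - 40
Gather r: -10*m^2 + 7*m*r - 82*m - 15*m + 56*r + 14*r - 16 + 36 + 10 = -10*m^2 - 97*m + r*(7*m + 70) + 30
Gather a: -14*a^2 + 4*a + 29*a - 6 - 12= -14*a^2 + 33*a - 18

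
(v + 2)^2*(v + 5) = v^3 + 9*v^2 + 24*v + 20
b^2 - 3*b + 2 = (b - 2)*(b - 1)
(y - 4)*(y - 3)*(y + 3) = y^3 - 4*y^2 - 9*y + 36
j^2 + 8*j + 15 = (j + 3)*(j + 5)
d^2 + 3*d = d*(d + 3)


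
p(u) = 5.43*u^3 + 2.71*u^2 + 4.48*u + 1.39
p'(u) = 16.29*u^2 + 5.42*u + 4.48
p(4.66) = 630.60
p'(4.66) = 383.48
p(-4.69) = -520.18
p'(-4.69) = 337.38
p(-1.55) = -19.26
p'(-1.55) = 35.22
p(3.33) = 246.87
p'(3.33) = 203.17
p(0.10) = 1.87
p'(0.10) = 5.18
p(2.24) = 86.05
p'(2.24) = 98.36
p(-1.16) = -8.64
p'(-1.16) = 20.11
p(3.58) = 301.30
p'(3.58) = 232.66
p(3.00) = 185.83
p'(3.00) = 167.35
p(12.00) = 9828.43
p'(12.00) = 2415.28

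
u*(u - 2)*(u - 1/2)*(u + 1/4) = u^4 - 9*u^3/4 + 3*u^2/8 + u/4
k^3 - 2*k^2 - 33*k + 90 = (k - 5)*(k - 3)*(k + 6)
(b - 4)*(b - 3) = b^2 - 7*b + 12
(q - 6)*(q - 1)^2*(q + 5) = q^4 - 3*q^3 - 27*q^2 + 59*q - 30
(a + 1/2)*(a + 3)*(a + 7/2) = a^3 + 7*a^2 + 55*a/4 + 21/4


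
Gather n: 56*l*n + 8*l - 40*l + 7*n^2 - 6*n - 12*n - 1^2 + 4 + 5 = -32*l + 7*n^2 + n*(56*l - 18) + 8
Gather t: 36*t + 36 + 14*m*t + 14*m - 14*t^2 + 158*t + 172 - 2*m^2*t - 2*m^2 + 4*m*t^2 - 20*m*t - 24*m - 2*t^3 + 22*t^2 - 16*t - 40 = -2*m^2 - 10*m - 2*t^3 + t^2*(4*m + 8) + t*(-2*m^2 - 6*m + 178) + 168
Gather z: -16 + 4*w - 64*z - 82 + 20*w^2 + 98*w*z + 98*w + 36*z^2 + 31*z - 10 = 20*w^2 + 102*w + 36*z^2 + z*(98*w - 33) - 108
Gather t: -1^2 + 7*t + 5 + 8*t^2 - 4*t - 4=8*t^2 + 3*t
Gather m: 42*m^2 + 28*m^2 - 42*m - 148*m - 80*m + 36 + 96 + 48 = 70*m^2 - 270*m + 180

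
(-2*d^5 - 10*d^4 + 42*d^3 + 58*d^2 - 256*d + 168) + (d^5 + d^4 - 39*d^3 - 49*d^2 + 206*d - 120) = -d^5 - 9*d^4 + 3*d^3 + 9*d^2 - 50*d + 48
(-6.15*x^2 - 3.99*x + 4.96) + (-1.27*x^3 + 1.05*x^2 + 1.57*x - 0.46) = -1.27*x^3 - 5.1*x^2 - 2.42*x + 4.5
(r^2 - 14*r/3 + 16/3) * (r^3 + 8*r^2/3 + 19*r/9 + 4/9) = r^5 - 2*r^4 - 5*r^3 + 130*r^2/27 + 248*r/27 + 64/27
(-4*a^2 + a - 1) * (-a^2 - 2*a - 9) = 4*a^4 + 7*a^3 + 35*a^2 - 7*a + 9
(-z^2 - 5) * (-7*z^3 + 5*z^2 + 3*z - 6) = 7*z^5 - 5*z^4 + 32*z^3 - 19*z^2 - 15*z + 30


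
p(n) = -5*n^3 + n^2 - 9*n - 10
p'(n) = -15*n^2 + 2*n - 9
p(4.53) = -495.05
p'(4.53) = -307.75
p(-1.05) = 6.34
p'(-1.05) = -27.64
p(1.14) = -26.37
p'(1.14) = -26.21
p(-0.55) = -3.92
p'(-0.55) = -14.64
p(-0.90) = 2.56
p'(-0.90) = -22.95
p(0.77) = -18.62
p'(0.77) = -16.35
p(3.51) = -245.49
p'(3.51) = -186.78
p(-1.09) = 7.47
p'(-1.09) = -29.00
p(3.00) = -163.00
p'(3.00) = -138.00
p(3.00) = -163.00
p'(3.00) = -138.00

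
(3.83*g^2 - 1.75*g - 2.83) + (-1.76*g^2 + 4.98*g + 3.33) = 2.07*g^2 + 3.23*g + 0.5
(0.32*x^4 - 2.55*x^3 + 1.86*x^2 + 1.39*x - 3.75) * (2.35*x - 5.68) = 0.752*x^5 - 7.8101*x^4 + 18.855*x^3 - 7.2983*x^2 - 16.7077*x + 21.3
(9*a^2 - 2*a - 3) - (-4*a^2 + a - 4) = 13*a^2 - 3*a + 1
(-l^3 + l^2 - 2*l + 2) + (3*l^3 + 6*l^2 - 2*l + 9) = 2*l^3 + 7*l^2 - 4*l + 11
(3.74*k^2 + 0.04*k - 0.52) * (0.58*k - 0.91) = 2.1692*k^3 - 3.3802*k^2 - 0.338*k + 0.4732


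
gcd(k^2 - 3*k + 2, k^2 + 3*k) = 1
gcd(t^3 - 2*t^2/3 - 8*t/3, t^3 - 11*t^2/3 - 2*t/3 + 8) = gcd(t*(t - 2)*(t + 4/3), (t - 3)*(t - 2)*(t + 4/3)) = t^2 - 2*t/3 - 8/3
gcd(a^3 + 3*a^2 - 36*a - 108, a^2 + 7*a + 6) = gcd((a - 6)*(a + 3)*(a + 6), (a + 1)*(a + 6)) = a + 6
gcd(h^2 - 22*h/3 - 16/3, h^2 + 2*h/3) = h + 2/3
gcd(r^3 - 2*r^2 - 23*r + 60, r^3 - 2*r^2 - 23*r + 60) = r^3 - 2*r^2 - 23*r + 60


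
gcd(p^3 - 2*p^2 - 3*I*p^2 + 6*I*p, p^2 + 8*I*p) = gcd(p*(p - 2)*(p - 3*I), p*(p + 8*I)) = p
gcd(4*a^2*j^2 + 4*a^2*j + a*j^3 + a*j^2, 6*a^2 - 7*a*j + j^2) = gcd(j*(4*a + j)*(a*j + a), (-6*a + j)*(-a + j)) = 1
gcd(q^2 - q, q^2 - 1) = q - 1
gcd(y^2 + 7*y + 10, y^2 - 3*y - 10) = y + 2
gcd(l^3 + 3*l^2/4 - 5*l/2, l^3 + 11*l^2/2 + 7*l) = l^2 + 2*l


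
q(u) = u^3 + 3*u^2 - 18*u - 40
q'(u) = 3*u^2 + 6*u - 18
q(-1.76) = -4.48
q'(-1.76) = -19.27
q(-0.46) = -31.18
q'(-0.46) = -20.13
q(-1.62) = -7.22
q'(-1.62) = -19.85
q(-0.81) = -23.98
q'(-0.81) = -20.89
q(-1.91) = -1.64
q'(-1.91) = -18.52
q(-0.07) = -38.73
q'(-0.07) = -18.41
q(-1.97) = -0.54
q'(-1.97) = -18.18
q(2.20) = -54.43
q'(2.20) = 9.72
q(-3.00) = 14.00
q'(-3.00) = -9.00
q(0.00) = -40.00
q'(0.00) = -18.00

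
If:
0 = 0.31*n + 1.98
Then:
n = -6.39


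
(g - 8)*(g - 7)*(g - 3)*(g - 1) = g^4 - 19*g^3 + 119*g^2 - 269*g + 168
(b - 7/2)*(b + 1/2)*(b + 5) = b^3 + 2*b^2 - 67*b/4 - 35/4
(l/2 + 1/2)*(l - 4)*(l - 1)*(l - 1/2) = l^4/2 - 9*l^3/4 + l^2/2 + 9*l/4 - 1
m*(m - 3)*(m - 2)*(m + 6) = m^4 + m^3 - 24*m^2 + 36*m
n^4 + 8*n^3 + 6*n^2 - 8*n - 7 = (n - 1)*(n + 1)^2*(n + 7)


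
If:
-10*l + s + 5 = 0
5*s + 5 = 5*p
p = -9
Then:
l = -1/2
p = -9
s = -10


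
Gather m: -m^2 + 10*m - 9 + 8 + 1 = -m^2 + 10*m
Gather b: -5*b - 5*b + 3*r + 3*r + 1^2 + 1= -10*b + 6*r + 2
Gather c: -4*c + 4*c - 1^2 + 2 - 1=0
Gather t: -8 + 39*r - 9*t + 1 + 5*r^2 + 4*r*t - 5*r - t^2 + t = 5*r^2 + 34*r - t^2 + t*(4*r - 8) - 7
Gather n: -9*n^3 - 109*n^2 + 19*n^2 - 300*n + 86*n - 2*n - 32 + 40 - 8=-9*n^3 - 90*n^2 - 216*n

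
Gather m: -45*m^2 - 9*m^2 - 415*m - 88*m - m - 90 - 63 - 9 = -54*m^2 - 504*m - 162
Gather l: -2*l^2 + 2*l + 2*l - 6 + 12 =-2*l^2 + 4*l + 6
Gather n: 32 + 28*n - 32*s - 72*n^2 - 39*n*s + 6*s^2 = -72*n^2 + n*(28 - 39*s) + 6*s^2 - 32*s + 32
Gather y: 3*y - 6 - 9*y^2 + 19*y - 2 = -9*y^2 + 22*y - 8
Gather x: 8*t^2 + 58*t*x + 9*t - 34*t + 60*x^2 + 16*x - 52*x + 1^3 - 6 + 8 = 8*t^2 - 25*t + 60*x^2 + x*(58*t - 36) + 3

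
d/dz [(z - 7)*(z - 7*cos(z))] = z + (z - 7)*(7*sin(z) + 1) - 7*cos(z)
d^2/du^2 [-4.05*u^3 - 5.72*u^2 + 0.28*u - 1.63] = -24.3*u - 11.44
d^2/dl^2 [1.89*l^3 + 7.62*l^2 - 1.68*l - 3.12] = 11.34*l + 15.24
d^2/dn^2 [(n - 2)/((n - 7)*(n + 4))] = 2*(n^3 - 6*n^2 + 102*n - 158)/(n^6 - 9*n^5 - 57*n^4 + 477*n^3 + 1596*n^2 - 7056*n - 21952)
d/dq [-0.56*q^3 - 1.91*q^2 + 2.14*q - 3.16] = -1.68*q^2 - 3.82*q + 2.14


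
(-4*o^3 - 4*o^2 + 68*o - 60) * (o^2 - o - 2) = -4*o^5 + 80*o^3 - 120*o^2 - 76*o + 120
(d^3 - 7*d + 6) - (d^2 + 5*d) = d^3 - d^2 - 12*d + 6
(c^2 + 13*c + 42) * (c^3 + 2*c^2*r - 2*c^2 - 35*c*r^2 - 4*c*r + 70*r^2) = c^5 + 2*c^4*r + 11*c^4 - 35*c^3*r^2 + 22*c^3*r + 16*c^3 - 385*c^2*r^2 + 32*c^2*r - 84*c^2 - 560*c*r^2 - 168*c*r + 2940*r^2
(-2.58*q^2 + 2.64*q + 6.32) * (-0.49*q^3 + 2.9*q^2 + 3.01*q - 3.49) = 1.2642*q^5 - 8.7756*q^4 - 3.2066*q^3 + 35.2786*q^2 + 9.8096*q - 22.0568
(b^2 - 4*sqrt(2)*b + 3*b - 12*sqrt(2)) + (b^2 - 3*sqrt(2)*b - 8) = 2*b^2 - 7*sqrt(2)*b + 3*b - 12*sqrt(2) - 8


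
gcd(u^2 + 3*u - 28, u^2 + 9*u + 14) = u + 7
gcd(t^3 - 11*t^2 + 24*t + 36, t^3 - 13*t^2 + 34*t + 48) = t^2 - 5*t - 6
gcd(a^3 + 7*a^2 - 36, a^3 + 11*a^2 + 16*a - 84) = a^2 + 4*a - 12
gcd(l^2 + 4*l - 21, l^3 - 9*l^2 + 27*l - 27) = l - 3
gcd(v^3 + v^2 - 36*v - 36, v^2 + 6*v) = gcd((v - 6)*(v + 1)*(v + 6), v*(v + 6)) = v + 6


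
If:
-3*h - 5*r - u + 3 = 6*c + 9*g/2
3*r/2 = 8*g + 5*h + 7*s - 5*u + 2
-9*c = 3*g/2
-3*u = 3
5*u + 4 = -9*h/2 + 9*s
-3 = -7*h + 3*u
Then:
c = 452/4887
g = -904/1629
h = 0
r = 1936/1629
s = -1/9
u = -1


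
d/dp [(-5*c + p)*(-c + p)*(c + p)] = -c^2 - 10*c*p + 3*p^2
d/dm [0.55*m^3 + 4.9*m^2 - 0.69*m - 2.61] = 1.65*m^2 + 9.8*m - 0.69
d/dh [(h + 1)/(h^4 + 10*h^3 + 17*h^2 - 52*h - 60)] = (-3*h^2 - 18*h - 8)/(h^6 + 18*h^5 + 97*h^4 + 24*h^3 - 1016*h^2 - 960*h + 3600)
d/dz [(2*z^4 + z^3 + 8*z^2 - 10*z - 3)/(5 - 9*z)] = (-54*z^4 + 22*z^3 - 57*z^2 + 80*z - 77)/(81*z^2 - 90*z + 25)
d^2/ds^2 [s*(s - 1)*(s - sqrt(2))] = 6*s - 2*sqrt(2) - 2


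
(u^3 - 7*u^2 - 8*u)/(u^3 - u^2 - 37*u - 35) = u*(u - 8)/(u^2 - 2*u - 35)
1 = 1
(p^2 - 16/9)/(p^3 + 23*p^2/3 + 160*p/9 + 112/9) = (3*p - 4)/(3*p^2 + 19*p + 28)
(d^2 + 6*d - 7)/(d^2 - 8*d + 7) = (d + 7)/(d - 7)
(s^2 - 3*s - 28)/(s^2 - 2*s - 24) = (s - 7)/(s - 6)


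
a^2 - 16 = (a - 4)*(a + 4)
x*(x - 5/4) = x^2 - 5*x/4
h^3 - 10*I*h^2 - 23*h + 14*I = (h - 7*I)*(h - 2*I)*(h - I)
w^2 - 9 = (w - 3)*(w + 3)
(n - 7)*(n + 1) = n^2 - 6*n - 7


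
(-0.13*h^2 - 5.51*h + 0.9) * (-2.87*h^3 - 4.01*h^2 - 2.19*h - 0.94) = 0.3731*h^5 + 16.335*h^4 + 19.7968*h^3 + 8.5801*h^2 + 3.2084*h - 0.846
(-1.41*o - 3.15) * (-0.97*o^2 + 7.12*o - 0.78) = 1.3677*o^3 - 6.9837*o^2 - 21.3282*o + 2.457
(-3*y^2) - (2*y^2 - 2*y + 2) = -5*y^2 + 2*y - 2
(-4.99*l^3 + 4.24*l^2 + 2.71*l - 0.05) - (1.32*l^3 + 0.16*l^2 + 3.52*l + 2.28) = -6.31*l^3 + 4.08*l^2 - 0.81*l - 2.33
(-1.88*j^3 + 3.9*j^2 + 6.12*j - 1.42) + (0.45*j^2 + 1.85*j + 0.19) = -1.88*j^3 + 4.35*j^2 + 7.97*j - 1.23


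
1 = 1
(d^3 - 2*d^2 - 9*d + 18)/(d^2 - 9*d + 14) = (d^2 - 9)/(d - 7)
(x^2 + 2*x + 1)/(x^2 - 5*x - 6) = (x + 1)/(x - 6)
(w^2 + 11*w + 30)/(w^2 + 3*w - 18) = (w + 5)/(w - 3)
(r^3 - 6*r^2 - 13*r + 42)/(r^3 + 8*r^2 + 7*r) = (r^3 - 6*r^2 - 13*r + 42)/(r*(r^2 + 8*r + 7))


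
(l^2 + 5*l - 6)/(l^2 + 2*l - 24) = (l - 1)/(l - 4)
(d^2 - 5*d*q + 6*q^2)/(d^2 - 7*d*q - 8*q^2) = (-d^2 + 5*d*q - 6*q^2)/(-d^2 + 7*d*q + 8*q^2)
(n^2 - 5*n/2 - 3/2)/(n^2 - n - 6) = (n + 1/2)/(n + 2)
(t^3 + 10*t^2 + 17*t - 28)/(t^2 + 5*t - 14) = (t^2 + 3*t - 4)/(t - 2)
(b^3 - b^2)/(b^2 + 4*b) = b*(b - 1)/(b + 4)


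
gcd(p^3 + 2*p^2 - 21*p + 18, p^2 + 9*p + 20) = 1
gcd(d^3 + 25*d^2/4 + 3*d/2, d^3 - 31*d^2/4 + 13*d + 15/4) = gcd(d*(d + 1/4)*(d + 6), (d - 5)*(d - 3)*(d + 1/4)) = d + 1/4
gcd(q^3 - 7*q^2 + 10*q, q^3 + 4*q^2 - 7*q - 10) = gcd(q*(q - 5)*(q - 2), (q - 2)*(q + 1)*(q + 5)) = q - 2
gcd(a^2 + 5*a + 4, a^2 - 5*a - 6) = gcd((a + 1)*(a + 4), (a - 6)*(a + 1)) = a + 1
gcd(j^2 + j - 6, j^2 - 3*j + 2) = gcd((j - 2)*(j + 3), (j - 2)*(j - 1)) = j - 2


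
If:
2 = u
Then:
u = 2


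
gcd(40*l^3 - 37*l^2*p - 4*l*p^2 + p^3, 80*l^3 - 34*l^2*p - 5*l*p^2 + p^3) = -40*l^2 - 3*l*p + p^2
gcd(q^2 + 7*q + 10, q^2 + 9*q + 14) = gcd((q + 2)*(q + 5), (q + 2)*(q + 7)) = q + 2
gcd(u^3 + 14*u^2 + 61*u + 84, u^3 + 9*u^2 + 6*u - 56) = u^2 + 11*u + 28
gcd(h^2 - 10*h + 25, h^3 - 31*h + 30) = h - 5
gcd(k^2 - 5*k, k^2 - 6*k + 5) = k - 5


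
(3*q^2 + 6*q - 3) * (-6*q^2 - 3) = -18*q^4 - 36*q^3 + 9*q^2 - 18*q + 9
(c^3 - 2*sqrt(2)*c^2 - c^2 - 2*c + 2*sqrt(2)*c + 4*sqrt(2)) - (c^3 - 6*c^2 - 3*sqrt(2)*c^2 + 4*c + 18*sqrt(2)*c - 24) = sqrt(2)*c^2 + 5*c^2 - 16*sqrt(2)*c - 6*c + 4*sqrt(2) + 24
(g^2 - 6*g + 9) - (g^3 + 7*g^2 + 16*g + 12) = -g^3 - 6*g^2 - 22*g - 3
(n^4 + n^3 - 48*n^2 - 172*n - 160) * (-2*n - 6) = -2*n^5 - 8*n^4 + 90*n^3 + 632*n^2 + 1352*n + 960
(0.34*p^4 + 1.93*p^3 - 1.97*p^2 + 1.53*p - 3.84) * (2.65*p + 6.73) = 0.901*p^5 + 7.4027*p^4 + 7.7684*p^3 - 9.2036*p^2 + 0.120900000000001*p - 25.8432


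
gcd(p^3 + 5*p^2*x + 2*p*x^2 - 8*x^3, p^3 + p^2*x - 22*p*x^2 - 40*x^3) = p^2 + 6*p*x + 8*x^2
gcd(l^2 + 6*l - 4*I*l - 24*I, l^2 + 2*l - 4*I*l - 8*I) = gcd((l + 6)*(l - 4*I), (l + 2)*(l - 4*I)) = l - 4*I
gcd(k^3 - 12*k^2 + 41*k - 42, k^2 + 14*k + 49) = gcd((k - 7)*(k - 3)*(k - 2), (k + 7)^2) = 1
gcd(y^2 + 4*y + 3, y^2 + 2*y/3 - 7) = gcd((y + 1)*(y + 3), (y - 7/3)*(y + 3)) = y + 3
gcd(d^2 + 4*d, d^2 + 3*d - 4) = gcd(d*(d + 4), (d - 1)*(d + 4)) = d + 4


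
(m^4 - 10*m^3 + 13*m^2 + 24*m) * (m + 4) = m^5 - 6*m^4 - 27*m^3 + 76*m^2 + 96*m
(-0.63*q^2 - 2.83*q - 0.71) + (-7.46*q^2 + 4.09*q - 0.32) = -8.09*q^2 + 1.26*q - 1.03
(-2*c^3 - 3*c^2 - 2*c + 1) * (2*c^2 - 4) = -4*c^5 - 6*c^4 + 4*c^3 + 14*c^2 + 8*c - 4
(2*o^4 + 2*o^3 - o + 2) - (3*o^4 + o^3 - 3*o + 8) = -o^4 + o^3 + 2*o - 6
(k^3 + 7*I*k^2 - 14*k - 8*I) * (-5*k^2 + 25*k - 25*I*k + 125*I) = -5*k^5 + 25*k^4 - 60*I*k^4 + 245*k^3 + 300*I*k^3 - 1225*k^2 + 390*I*k^2 - 200*k - 1950*I*k + 1000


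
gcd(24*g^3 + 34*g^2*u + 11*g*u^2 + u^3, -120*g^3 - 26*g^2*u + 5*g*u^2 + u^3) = 24*g^2 + 10*g*u + u^2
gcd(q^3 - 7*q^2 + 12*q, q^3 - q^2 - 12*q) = q^2 - 4*q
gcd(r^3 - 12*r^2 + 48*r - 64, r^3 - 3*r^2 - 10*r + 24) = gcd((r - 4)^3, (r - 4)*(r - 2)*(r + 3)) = r - 4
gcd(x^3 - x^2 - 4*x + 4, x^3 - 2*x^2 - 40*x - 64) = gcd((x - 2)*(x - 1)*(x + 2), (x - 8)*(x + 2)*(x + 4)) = x + 2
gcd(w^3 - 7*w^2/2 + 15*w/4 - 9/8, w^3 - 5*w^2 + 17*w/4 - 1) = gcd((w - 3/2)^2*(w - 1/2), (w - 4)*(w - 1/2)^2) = w - 1/2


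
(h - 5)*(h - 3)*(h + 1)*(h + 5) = h^4 - 2*h^3 - 28*h^2 + 50*h + 75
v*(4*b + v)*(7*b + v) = 28*b^2*v + 11*b*v^2 + v^3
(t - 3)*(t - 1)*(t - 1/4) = t^3 - 17*t^2/4 + 4*t - 3/4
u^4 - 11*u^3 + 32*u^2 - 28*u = u*(u - 7)*(u - 2)^2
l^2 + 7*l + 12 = (l + 3)*(l + 4)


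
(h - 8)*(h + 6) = h^2 - 2*h - 48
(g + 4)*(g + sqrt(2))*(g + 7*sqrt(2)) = g^3 + 4*g^2 + 8*sqrt(2)*g^2 + 14*g + 32*sqrt(2)*g + 56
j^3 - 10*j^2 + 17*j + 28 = (j - 7)*(j - 4)*(j + 1)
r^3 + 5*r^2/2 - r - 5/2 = (r - 1)*(r + 1)*(r + 5/2)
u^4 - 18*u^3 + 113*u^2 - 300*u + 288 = (u - 8)*(u - 4)*(u - 3)^2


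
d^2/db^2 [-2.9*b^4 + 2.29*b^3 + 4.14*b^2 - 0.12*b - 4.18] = -34.8*b^2 + 13.74*b + 8.28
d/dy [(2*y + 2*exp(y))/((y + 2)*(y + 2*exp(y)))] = 2*(-(y + 2)*(y + exp(y))*(2*exp(y) + 1) + (y + 2)*(y + 2*exp(y))*(exp(y) + 1) - (y + exp(y))*(y + 2*exp(y)))/((y + 2)^2*(y + 2*exp(y))^2)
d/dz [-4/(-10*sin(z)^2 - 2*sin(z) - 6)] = -2*(10*sin(z) + 1)*cos(z)/(5*sin(z)^2 + sin(z) + 3)^2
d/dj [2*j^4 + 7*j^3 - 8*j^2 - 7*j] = 8*j^3 + 21*j^2 - 16*j - 7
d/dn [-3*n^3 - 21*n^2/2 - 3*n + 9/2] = -9*n^2 - 21*n - 3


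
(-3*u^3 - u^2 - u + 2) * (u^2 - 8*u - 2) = -3*u^5 + 23*u^4 + 13*u^3 + 12*u^2 - 14*u - 4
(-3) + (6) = 3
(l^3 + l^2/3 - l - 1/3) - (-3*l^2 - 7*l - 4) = l^3 + 10*l^2/3 + 6*l + 11/3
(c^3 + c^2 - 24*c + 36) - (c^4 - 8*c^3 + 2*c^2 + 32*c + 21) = -c^4 + 9*c^3 - c^2 - 56*c + 15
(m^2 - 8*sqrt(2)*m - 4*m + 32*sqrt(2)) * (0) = 0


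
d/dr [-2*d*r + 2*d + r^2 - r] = -2*d + 2*r - 1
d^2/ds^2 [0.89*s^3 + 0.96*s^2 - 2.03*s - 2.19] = 5.34*s + 1.92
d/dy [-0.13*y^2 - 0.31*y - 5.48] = -0.26*y - 0.31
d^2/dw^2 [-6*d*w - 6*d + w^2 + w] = 2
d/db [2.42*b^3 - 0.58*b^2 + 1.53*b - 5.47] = 7.26*b^2 - 1.16*b + 1.53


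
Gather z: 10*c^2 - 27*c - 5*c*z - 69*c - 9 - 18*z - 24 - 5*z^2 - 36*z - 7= 10*c^2 - 96*c - 5*z^2 + z*(-5*c - 54) - 40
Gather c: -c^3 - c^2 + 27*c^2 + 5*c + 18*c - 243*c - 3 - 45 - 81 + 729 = -c^3 + 26*c^2 - 220*c + 600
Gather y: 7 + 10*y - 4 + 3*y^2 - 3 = 3*y^2 + 10*y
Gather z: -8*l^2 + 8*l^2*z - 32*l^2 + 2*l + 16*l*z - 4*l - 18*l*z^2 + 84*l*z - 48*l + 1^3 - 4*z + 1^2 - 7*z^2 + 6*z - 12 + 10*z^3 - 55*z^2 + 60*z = -40*l^2 - 50*l + 10*z^3 + z^2*(-18*l - 62) + z*(8*l^2 + 100*l + 62) - 10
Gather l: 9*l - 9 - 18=9*l - 27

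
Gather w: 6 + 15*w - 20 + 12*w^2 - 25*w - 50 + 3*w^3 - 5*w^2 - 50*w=3*w^3 + 7*w^2 - 60*w - 64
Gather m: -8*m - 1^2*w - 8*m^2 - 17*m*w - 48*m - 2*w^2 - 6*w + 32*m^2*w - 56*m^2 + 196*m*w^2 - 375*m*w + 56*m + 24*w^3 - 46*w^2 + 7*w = m^2*(32*w - 64) + m*(196*w^2 - 392*w) + 24*w^3 - 48*w^2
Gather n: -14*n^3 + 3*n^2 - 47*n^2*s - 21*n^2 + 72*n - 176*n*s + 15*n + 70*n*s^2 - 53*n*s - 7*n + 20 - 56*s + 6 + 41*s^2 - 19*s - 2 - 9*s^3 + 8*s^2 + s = -14*n^3 + n^2*(-47*s - 18) + n*(70*s^2 - 229*s + 80) - 9*s^3 + 49*s^2 - 74*s + 24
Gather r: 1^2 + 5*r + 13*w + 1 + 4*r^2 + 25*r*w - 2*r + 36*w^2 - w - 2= 4*r^2 + r*(25*w + 3) + 36*w^2 + 12*w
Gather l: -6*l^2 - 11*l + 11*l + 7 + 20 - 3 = 24 - 6*l^2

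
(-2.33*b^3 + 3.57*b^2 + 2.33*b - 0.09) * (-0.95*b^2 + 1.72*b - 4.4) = 2.2135*b^5 - 7.3991*b^4 + 14.1789*b^3 - 11.6149*b^2 - 10.4068*b + 0.396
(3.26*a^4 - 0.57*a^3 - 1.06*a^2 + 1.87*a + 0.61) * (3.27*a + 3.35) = 10.6602*a^5 + 9.0571*a^4 - 5.3757*a^3 + 2.5639*a^2 + 8.2592*a + 2.0435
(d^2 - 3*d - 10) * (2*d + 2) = 2*d^3 - 4*d^2 - 26*d - 20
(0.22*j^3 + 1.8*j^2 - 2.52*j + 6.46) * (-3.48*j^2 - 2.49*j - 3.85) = -0.7656*j^5 - 6.8118*j^4 + 3.4406*j^3 - 23.136*j^2 - 6.3834*j - 24.871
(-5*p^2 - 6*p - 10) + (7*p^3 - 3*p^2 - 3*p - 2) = 7*p^3 - 8*p^2 - 9*p - 12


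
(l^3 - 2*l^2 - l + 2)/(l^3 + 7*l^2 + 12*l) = (l^3 - 2*l^2 - l + 2)/(l*(l^2 + 7*l + 12))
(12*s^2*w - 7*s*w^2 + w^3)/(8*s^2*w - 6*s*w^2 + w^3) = (3*s - w)/(2*s - w)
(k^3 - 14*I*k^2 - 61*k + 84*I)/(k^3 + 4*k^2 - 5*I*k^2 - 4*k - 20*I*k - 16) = (k^2 - 10*I*k - 21)/(k^2 + k*(4 - I) - 4*I)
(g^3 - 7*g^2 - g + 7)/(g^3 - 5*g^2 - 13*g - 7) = (g - 1)/(g + 1)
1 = 1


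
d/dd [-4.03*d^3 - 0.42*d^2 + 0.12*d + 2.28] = -12.09*d^2 - 0.84*d + 0.12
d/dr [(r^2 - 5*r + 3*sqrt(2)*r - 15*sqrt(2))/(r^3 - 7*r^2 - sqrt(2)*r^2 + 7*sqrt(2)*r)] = (-r^4 - 6*sqrt(2)*r^3 + 10*r^3 - 29*r^2 + 68*sqrt(2)*r^2 - 210*sqrt(2)*r - 60*r + 210)/(r^2*(r^4 - 14*r^3 - 2*sqrt(2)*r^3 + 28*sqrt(2)*r^2 + 51*r^2 - 98*sqrt(2)*r - 28*r + 98))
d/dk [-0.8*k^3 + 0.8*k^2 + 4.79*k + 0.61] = -2.4*k^2 + 1.6*k + 4.79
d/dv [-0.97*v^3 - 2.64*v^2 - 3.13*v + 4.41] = -2.91*v^2 - 5.28*v - 3.13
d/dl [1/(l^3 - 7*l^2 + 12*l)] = (-3*l^2 + 14*l - 12)/(l^2*(l^2 - 7*l + 12)^2)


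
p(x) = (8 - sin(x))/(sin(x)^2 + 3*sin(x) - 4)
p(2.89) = -2.43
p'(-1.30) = -0.03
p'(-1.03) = -0.08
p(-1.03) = -1.52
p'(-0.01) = -1.22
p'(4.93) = -0.02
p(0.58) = -3.63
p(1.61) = -1822.53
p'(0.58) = -5.64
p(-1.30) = -1.50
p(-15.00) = -1.56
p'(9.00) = 3.58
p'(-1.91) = 0.04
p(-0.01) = -1.99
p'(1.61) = 92941.08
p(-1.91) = -1.51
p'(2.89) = 2.28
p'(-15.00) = 0.23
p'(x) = (8 - sin(x))*(-2*sin(x)*cos(x) - 3*cos(x))/(sin(x)^2 + 3*sin(x) - 4)^2 - cos(x)/(sin(x)^2 + 3*sin(x) - 4) = (sin(x)^2 - 16*sin(x) - 20)*cos(x)/((sin(x) - 1)^2*(sin(x) + 4)^2)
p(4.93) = -1.50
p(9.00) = -2.93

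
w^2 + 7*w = w*(w + 7)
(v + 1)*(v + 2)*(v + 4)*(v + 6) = v^4 + 13*v^3 + 56*v^2 + 92*v + 48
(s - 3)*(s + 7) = s^2 + 4*s - 21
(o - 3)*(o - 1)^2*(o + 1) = o^4 - 4*o^3 + 2*o^2 + 4*o - 3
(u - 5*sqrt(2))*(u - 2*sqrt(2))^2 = u^3 - 9*sqrt(2)*u^2 + 48*u - 40*sqrt(2)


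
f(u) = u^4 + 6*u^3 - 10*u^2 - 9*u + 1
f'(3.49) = 310.48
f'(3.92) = 430.14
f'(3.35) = 276.39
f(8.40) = 7754.74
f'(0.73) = -12.45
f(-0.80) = -0.86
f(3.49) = 251.20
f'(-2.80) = 100.31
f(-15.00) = 28261.00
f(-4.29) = -279.44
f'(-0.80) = 16.47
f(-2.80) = -122.45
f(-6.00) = -305.00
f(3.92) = 409.60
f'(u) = 4*u^3 + 18*u^2 - 20*u - 9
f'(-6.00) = -105.00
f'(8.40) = 3463.90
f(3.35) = 210.14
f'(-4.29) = 92.26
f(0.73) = -8.28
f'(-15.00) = -9159.00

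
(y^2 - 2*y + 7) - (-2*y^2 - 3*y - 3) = 3*y^2 + y + 10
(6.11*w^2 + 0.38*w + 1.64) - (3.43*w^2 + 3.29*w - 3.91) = 2.68*w^2 - 2.91*w + 5.55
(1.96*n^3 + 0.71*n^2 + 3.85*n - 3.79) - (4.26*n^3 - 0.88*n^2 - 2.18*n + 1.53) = -2.3*n^3 + 1.59*n^2 + 6.03*n - 5.32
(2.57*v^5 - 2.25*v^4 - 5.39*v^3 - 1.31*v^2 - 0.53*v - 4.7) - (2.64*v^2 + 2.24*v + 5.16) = 2.57*v^5 - 2.25*v^4 - 5.39*v^3 - 3.95*v^2 - 2.77*v - 9.86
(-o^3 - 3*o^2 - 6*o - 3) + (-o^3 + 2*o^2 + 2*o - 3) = -2*o^3 - o^2 - 4*o - 6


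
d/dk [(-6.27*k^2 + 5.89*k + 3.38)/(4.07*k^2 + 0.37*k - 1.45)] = (-26.2922*k^2 - 9.3302*k - 9.7911)/(16.5649*k^4 + 3.0118*k^3 - 11.6661*k^2 - 1.073*k + 2.1025)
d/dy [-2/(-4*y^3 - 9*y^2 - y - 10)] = 2*(-12*y^2 - 18*y - 1)/(4*y^3 + 9*y^2 + y + 10)^2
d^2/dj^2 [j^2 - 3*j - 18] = 2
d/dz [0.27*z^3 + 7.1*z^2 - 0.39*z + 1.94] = 0.81*z^2 + 14.2*z - 0.39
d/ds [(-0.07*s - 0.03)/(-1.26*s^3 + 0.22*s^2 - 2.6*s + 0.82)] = (-0.1764*s^3 - 0.098*s^2 + 0.0132*s - 0.1354)/(1.5876*s^6 - 0.5544*s^5 + 6.6004*s^4 - 3.2104*s^3 + 7.1208*s^2 - 4.264*s + 0.6724)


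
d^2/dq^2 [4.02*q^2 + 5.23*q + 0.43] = 8.04000000000000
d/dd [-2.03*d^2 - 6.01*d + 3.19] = -4.06*d - 6.01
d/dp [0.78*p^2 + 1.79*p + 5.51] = 1.56*p + 1.79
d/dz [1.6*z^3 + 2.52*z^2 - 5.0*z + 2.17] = 4.8*z^2 + 5.04*z - 5.0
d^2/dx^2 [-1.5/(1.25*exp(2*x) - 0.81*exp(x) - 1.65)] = (1.5*(2.5*exp(x) - 0.81)*(5.0*exp(x) - 1.62)*exp(x) + (7.5*exp(x) - 1.215)*(-1.25*exp(2*x) + 0.81*exp(x) + 1.65))*exp(x)/(-1.25*exp(2*x) + 0.81*exp(x) + 1.65)^3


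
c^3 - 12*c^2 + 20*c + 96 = (c - 8)*(c - 6)*(c + 2)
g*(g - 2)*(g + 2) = g^3 - 4*g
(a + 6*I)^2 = a^2 + 12*I*a - 36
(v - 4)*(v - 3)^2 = v^3 - 10*v^2 + 33*v - 36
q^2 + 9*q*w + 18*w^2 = (q + 3*w)*(q + 6*w)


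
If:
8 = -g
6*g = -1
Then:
No Solution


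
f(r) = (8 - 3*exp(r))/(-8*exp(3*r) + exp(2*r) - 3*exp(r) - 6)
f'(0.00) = 0.68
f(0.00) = -0.31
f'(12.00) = 0.00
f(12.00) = 0.00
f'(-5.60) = 0.00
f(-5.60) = -1.33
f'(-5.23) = 0.01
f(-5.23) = -1.33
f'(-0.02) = 0.69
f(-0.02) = -0.33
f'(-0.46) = 0.68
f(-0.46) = -0.64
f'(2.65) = -0.00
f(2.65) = 0.00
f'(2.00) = -0.01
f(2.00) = 0.00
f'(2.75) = -0.00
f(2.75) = 0.00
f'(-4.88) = 0.01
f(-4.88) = -1.32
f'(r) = (8 - 3*exp(r))*(24*exp(3*r) - 2*exp(2*r) + 3*exp(r))/(-8*exp(3*r) + exp(2*r) - 3*exp(r) - 6)^2 - 3*exp(r)/(-8*exp(3*r) + exp(2*r) - 3*exp(r) - 6) = (-(3*exp(r) - 8)*(24*exp(2*r) - 2*exp(r) + 3) + 24*exp(3*r) - 3*exp(2*r) + 9*exp(r) + 18)*exp(r)/(8*exp(3*r) - exp(2*r) + 3*exp(r) + 6)^2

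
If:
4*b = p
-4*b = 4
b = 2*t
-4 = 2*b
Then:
No Solution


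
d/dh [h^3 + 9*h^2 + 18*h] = 3*h^2 + 18*h + 18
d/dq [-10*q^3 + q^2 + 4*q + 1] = -30*q^2 + 2*q + 4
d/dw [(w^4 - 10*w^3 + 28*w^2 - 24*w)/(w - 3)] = (3*w^4 - 32*w^3 + 118*w^2 - 168*w + 72)/(w^2 - 6*w + 9)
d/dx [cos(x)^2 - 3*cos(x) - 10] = (3 - 2*cos(x))*sin(x)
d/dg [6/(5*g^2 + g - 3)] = 6*(-10*g - 1)/(5*g^2 + g - 3)^2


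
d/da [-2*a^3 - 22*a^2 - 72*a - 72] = -6*a^2 - 44*a - 72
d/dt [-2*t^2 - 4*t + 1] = -4*t - 4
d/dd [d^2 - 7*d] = 2*d - 7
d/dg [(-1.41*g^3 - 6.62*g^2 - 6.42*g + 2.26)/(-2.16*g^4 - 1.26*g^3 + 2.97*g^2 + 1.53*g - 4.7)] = (-3.0456*g^6 - 28.5984*g^5 - 54.1305*g^4 - 0.9666*g^3 + 37.3626*g^2 + 48.8036*g + 26.7162)/(4.6656*g^8 + 5.4432*g^7 - 11.2428*g^6 - 14.094*g^5 + 25.2693*g^4 + 20.9322*g^3 - 25.5771*g^2 - 14.382*g + 22.09)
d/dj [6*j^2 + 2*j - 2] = 12*j + 2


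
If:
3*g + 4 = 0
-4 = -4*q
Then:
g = -4/3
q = 1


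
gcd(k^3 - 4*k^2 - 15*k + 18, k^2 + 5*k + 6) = k + 3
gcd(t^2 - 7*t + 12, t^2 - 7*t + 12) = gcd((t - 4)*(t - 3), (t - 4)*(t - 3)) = t^2 - 7*t + 12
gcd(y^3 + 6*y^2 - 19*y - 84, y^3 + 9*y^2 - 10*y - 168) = y^2 + 3*y - 28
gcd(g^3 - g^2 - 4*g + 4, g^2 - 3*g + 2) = g^2 - 3*g + 2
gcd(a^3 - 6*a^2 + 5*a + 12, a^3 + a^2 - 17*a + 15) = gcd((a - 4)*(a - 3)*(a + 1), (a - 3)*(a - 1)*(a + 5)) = a - 3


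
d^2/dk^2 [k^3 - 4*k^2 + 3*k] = 6*k - 8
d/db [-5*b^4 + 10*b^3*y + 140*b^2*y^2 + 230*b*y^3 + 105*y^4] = -20*b^3 + 30*b^2*y + 280*b*y^2 + 230*y^3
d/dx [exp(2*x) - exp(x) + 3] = (2*exp(x) - 1)*exp(x)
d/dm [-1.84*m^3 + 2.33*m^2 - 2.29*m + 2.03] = -5.52*m^2 + 4.66*m - 2.29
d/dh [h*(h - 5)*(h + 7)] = 3*h^2 + 4*h - 35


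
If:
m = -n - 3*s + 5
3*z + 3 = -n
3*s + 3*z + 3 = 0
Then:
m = 6*z + 11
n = -3*z - 3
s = -z - 1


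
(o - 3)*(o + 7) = o^2 + 4*o - 21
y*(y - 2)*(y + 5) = y^3 + 3*y^2 - 10*y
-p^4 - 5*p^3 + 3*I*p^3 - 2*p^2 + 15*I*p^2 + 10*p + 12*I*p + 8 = (p + 4)*(p - 2*I)*(I*p + 1)*(I*p + I)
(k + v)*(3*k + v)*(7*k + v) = 21*k^3 + 31*k^2*v + 11*k*v^2 + v^3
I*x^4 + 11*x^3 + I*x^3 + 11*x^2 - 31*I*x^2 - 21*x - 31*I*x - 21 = (x + 1)*(x - 7*I)*(x - 3*I)*(I*x + 1)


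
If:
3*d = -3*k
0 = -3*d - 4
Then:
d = -4/3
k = 4/3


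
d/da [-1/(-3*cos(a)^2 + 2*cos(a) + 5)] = 2*(3*cos(a) - 1)*sin(a)/(-3*cos(a)^2 + 2*cos(a) + 5)^2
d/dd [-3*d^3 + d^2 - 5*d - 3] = -9*d^2 + 2*d - 5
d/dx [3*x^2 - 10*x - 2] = 6*x - 10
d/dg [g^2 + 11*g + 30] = 2*g + 11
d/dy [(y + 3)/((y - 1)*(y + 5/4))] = 16*(-y^2 - 6*y - 2)/(16*y^4 + 8*y^3 - 39*y^2 - 10*y + 25)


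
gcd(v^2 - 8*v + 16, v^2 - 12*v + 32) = v - 4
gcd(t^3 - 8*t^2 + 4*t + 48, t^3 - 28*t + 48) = t - 4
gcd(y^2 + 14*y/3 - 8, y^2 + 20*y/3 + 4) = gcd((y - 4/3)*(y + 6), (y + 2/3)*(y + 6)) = y + 6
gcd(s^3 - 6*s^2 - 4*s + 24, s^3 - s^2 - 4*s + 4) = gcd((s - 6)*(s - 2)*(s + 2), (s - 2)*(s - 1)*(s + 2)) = s^2 - 4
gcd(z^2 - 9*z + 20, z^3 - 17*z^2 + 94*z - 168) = z - 4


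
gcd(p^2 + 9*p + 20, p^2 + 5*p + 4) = p + 4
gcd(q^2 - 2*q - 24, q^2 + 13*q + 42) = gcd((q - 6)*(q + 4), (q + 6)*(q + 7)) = 1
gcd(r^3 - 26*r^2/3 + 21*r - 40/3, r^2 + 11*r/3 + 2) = 1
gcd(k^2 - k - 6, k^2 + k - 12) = k - 3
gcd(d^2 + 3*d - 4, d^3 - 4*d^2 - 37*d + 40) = d - 1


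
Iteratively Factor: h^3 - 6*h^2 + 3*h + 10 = (h + 1)*(h^2 - 7*h + 10) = (h - 5)*(h + 1)*(h - 2)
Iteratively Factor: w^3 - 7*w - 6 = (w + 1)*(w^2 - w - 6) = (w + 1)*(w + 2)*(w - 3)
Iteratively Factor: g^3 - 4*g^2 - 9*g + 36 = (g - 3)*(g^2 - g - 12) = (g - 3)*(g + 3)*(g - 4)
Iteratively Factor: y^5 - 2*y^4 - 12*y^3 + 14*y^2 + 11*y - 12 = (y - 1)*(y^4 - y^3 - 13*y^2 + y + 12) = (y - 4)*(y - 1)*(y^3 + 3*y^2 - y - 3) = (y - 4)*(y - 1)*(y + 1)*(y^2 + 2*y - 3) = (y - 4)*(y - 1)*(y + 1)*(y + 3)*(y - 1)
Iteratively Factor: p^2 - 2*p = (p - 2)*(p)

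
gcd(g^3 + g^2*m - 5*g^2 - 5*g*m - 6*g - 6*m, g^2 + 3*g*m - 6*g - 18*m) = g - 6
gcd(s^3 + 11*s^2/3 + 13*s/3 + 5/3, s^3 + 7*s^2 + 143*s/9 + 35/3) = s + 5/3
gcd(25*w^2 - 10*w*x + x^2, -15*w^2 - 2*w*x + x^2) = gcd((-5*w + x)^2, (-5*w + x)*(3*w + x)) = -5*w + x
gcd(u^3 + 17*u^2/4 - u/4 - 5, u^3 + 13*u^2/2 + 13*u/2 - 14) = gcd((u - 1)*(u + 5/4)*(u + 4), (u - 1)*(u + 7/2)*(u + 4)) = u^2 + 3*u - 4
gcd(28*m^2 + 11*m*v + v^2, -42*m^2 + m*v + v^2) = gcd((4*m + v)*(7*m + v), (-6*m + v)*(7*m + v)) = 7*m + v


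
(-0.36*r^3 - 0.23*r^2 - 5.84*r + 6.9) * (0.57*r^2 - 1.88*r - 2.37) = -0.2052*r^5 + 0.5457*r^4 - 2.0432*r^3 + 15.4573*r^2 + 0.8688*r - 16.353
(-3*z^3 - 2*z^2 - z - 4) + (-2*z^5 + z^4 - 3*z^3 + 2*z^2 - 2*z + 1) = -2*z^5 + z^4 - 6*z^3 - 3*z - 3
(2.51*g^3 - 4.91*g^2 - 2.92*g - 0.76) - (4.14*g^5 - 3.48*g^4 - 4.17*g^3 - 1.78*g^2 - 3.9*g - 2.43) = -4.14*g^5 + 3.48*g^4 + 6.68*g^3 - 3.13*g^2 + 0.98*g + 1.67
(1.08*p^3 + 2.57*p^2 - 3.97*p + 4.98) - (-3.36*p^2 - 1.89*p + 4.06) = 1.08*p^3 + 5.93*p^2 - 2.08*p + 0.920000000000001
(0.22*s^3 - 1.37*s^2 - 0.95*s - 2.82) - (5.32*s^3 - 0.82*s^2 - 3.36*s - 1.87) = -5.1*s^3 - 0.55*s^2 + 2.41*s - 0.95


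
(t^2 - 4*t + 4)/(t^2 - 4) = (t - 2)/(t + 2)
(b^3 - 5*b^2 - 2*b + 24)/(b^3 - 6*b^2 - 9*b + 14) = (b^2 - 7*b + 12)/(b^2 - 8*b + 7)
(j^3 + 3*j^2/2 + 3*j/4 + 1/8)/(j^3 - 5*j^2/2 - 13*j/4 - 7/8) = (2*j + 1)/(2*j - 7)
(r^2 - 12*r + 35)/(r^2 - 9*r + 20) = (r - 7)/(r - 4)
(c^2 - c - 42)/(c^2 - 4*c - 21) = (c + 6)/(c + 3)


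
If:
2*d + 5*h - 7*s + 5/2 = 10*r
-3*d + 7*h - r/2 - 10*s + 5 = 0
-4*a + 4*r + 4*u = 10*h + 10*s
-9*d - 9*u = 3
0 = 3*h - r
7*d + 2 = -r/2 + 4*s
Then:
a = -14507/9348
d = -7/2337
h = -2/57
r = -2/19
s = 2251/4674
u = -772/2337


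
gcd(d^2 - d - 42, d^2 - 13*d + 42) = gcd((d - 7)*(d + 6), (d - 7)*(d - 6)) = d - 7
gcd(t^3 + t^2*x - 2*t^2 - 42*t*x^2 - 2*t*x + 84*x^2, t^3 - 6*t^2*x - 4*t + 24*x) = -t^2 + 6*t*x + 2*t - 12*x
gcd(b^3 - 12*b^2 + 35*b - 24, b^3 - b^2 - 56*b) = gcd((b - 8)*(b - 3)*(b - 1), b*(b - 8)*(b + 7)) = b - 8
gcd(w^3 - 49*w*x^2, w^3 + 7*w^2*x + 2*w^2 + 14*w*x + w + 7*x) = w + 7*x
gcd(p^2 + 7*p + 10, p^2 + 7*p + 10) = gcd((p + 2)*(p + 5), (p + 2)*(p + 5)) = p^2 + 7*p + 10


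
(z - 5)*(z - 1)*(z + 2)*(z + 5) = z^4 + z^3 - 27*z^2 - 25*z + 50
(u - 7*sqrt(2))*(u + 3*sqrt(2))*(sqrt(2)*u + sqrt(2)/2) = sqrt(2)*u^3 - 8*u^2 + sqrt(2)*u^2/2 - 42*sqrt(2)*u - 4*u - 21*sqrt(2)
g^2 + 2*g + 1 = (g + 1)^2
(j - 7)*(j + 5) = j^2 - 2*j - 35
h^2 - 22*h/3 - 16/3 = (h - 8)*(h + 2/3)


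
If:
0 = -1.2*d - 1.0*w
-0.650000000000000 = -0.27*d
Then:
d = 2.41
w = -2.89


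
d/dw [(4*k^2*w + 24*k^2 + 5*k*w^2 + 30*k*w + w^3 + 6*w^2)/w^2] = (-4*k^2*w - 48*k^2 - 30*k*w + w^3)/w^3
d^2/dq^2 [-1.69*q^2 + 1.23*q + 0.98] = -3.38000000000000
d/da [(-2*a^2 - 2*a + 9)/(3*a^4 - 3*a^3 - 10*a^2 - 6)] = (12*a^5 + 12*a^4 - 120*a^3 + 61*a^2 + 204*a + 12)/(9*a^8 - 18*a^7 - 51*a^6 + 60*a^5 + 64*a^4 + 36*a^3 + 120*a^2 + 36)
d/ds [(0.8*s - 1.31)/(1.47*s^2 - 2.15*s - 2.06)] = (-1.176*s^2 + 3.8514*s - 4.4645)/(2.1609*s^4 - 6.321*s^3 - 1.4339*s^2 + 8.858*s + 4.2436)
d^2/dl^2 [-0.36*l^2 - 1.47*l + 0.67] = -0.720000000000000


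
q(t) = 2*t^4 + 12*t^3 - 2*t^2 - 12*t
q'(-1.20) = 30.82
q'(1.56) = 99.74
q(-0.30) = 3.11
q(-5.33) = -195.76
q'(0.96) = 24.42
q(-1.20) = -5.07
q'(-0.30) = -7.78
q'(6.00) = 2988.00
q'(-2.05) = 78.57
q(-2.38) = -80.37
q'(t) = 8*t^3 + 36*t^2 - 4*t - 12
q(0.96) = -1.05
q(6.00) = 5040.00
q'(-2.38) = 93.59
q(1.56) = 33.81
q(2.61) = 261.22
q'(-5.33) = -179.32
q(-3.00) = -144.00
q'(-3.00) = 108.00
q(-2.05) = -51.86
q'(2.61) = 365.03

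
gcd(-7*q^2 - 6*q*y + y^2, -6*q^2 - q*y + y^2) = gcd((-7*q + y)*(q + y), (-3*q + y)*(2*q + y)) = 1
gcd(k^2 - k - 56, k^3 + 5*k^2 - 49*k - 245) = k + 7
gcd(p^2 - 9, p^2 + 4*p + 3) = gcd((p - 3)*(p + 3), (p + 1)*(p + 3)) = p + 3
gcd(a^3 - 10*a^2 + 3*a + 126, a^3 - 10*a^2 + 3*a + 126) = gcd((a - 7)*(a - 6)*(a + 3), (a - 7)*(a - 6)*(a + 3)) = a^3 - 10*a^2 + 3*a + 126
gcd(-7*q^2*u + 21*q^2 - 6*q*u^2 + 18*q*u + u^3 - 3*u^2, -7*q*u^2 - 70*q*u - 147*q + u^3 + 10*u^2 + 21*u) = 7*q - u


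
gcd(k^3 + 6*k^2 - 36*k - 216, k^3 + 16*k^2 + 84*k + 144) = k^2 + 12*k + 36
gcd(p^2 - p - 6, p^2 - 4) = p + 2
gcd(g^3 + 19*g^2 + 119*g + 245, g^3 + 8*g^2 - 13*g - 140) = g^2 + 12*g + 35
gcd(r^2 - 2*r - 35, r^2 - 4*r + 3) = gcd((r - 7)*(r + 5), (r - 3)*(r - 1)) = 1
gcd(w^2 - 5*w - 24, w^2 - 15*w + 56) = w - 8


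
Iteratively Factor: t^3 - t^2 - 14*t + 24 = (t + 4)*(t^2 - 5*t + 6) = (t - 2)*(t + 4)*(t - 3)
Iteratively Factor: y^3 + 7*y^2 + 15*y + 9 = (y + 3)*(y^2 + 4*y + 3) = (y + 3)^2*(y + 1)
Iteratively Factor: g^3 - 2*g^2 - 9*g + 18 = (g + 3)*(g^2 - 5*g + 6) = (g - 2)*(g + 3)*(g - 3)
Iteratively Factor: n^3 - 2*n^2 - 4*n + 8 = (n - 2)*(n^2 - 4) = (n - 2)*(n + 2)*(n - 2)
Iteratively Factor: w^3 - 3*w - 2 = (w + 1)*(w^2 - w - 2) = (w + 1)^2*(w - 2)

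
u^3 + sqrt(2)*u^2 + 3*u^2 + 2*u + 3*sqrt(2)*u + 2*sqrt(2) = (u + 1)*(u + 2)*(u + sqrt(2))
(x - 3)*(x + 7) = x^2 + 4*x - 21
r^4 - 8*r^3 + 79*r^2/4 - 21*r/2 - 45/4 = (r - 3)^2*(r - 5/2)*(r + 1/2)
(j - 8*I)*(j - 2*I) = j^2 - 10*I*j - 16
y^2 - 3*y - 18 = (y - 6)*(y + 3)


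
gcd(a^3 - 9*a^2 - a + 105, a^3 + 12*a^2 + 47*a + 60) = a + 3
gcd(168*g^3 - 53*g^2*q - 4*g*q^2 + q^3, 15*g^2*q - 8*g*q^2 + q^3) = -3*g + q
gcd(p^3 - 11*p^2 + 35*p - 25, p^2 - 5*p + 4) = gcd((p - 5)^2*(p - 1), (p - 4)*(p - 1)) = p - 1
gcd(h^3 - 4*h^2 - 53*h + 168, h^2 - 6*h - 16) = h - 8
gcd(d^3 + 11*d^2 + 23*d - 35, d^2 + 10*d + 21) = d + 7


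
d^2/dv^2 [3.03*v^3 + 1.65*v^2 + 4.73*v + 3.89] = 18.18*v + 3.3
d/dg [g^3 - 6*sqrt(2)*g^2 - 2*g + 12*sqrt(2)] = 3*g^2 - 12*sqrt(2)*g - 2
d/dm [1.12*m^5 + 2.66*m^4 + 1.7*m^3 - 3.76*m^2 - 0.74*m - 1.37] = 5.6*m^4 + 10.64*m^3 + 5.1*m^2 - 7.52*m - 0.74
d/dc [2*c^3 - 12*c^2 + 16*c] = 6*c^2 - 24*c + 16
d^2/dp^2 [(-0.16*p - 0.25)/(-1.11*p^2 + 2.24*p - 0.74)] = ((0.1618 - 1.0656*p)*(1.11*p^2 - 2.24*p + 0.74) + (0.16*p + 0.25)*(2.22*p - 2.24)*(4.44*p - 4.48))/(1.11*p^2 - 2.24*p + 0.74)^3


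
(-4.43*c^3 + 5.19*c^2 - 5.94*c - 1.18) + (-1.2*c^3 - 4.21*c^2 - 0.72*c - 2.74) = -5.63*c^3 + 0.98*c^2 - 6.66*c - 3.92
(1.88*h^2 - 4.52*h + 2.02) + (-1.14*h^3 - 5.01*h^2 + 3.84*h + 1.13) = -1.14*h^3 - 3.13*h^2 - 0.68*h + 3.15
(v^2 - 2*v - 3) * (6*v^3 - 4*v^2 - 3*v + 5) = 6*v^5 - 16*v^4 - 13*v^3 + 23*v^2 - v - 15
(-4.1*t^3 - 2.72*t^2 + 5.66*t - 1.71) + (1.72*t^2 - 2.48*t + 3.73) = -4.1*t^3 - 1.0*t^2 + 3.18*t + 2.02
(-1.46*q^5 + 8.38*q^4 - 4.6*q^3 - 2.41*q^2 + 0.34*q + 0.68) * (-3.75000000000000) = 5.475*q^5 - 31.425*q^4 + 17.25*q^3 + 9.0375*q^2 - 1.275*q - 2.55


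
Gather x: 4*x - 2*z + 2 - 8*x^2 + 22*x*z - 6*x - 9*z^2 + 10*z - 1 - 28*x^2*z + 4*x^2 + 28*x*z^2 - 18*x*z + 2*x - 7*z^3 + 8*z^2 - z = x^2*(-28*z - 4) + x*(28*z^2 + 4*z) - 7*z^3 - z^2 + 7*z + 1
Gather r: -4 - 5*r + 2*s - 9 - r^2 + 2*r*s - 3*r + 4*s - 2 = -r^2 + r*(2*s - 8) + 6*s - 15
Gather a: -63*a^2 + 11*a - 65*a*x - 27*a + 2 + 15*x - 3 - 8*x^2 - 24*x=-63*a^2 + a*(-65*x - 16) - 8*x^2 - 9*x - 1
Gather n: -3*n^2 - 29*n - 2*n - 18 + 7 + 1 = -3*n^2 - 31*n - 10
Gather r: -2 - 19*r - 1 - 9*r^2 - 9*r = -9*r^2 - 28*r - 3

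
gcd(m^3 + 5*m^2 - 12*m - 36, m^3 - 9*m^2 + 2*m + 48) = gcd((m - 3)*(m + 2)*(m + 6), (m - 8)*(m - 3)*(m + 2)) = m^2 - m - 6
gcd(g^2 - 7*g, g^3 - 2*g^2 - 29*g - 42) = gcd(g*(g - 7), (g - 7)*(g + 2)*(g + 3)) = g - 7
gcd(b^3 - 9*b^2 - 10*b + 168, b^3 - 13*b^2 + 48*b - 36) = b - 6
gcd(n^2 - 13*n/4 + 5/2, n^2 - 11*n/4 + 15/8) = n - 5/4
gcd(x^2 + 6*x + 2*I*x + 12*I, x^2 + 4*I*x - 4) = x + 2*I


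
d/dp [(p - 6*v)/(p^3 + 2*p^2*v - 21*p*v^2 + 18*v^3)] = (p^3 + 2*p^2*v - 21*p*v^2 + 18*v^3 - (p - 6*v)*(3*p^2 + 4*p*v - 21*v^2))/(p^3 + 2*p^2*v - 21*p*v^2 + 18*v^3)^2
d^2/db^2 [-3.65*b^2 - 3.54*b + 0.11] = -7.30000000000000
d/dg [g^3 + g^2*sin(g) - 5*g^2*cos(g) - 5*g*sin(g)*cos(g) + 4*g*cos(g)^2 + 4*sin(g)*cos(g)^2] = 5*g^2*sin(g) + g^2*cos(g) + 3*g^2 + 2*g*sin(g) - 4*g*sin(2*g) - 10*g*cos(g) - 5*g*cos(2*g) - 5*sin(2*g)/2 + cos(g) + 2*cos(2*g) + 3*cos(3*g) + 2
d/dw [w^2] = 2*w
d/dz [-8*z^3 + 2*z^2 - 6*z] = -24*z^2 + 4*z - 6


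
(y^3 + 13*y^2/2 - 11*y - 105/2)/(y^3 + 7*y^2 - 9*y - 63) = (y + 5/2)/(y + 3)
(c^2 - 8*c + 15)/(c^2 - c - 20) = (c - 3)/(c + 4)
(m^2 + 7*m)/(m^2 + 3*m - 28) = m/(m - 4)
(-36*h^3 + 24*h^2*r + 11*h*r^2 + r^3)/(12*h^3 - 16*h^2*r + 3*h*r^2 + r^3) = (6*h + r)/(-2*h + r)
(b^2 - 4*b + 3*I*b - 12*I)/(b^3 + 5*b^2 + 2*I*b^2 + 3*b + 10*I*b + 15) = (b - 4)/(b^2 + b*(5 - I) - 5*I)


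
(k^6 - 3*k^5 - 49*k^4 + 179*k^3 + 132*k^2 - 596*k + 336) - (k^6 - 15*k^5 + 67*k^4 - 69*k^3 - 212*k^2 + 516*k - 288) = 12*k^5 - 116*k^4 + 248*k^3 + 344*k^2 - 1112*k + 624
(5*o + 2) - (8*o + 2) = -3*o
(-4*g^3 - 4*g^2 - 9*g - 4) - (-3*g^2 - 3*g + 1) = -4*g^3 - g^2 - 6*g - 5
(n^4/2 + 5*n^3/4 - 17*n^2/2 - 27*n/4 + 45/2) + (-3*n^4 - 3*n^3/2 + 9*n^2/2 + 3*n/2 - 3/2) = -5*n^4/2 - n^3/4 - 4*n^2 - 21*n/4 + 21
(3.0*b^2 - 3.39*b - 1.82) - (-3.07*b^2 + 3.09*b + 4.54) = 6.07*b^2 - 6.48*b - 6.36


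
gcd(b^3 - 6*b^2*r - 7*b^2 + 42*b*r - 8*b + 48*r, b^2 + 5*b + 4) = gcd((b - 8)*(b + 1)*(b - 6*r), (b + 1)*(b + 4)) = b + 1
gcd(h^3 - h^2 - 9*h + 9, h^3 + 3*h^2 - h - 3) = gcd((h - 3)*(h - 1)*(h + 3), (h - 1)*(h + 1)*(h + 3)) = h^2 + 2*h - 3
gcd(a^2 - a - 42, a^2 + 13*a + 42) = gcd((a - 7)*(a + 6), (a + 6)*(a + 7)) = a + 6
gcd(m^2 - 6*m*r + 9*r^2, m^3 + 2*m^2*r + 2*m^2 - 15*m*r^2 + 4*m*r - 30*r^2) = -m + 3*r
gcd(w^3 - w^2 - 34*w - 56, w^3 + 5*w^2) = 1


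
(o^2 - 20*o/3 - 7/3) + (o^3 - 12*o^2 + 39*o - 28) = o^3 - 11*o^2 + 97*o/3 - 91/3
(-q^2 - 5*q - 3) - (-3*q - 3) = -q^2 - 2*q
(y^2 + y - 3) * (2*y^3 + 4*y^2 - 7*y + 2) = 2*y^5 + 6*y^4 - 9*y^3 - 17*y^2 + 23*y - 6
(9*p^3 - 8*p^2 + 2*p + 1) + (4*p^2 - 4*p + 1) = 9*p^3 - 4*p^2 - 2*p + 2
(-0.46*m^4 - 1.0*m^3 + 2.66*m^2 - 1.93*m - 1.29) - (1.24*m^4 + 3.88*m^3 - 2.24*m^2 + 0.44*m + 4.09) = -1.7*m^4 - 4.88*m^3 + 4.9*m^2 - 2.37*m - 5.38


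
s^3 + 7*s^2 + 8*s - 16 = (s - 1)*(s + 4)^2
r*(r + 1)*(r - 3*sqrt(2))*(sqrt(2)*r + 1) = sqrt(2)*r^4 - 5*r^3 + sqrt(2)*r^3 - 5*r^2 - 3*sqrt(2)*r^2 - 3*sqrt(2)*r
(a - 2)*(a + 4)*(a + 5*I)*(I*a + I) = I*a^4 - 5*a^3 + 3*I*a^3 - 15*a^2 - 6*I*a^2 + 30*a - 8*I*a + 40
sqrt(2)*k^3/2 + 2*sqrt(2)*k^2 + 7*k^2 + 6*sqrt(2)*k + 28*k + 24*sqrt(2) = (k + 4)*(k + 6*sqrt(2))*(sqrt(2)*k/2 + 1)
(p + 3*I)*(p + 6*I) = p^2 + 9*I*p - 18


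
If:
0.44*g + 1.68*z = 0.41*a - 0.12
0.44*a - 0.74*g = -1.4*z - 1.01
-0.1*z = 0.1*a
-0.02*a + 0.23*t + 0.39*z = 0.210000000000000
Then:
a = 0.27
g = 1.01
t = 1.40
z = -0.27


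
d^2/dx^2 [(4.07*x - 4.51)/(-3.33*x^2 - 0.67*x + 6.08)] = (-(4.07*x - 4.51)*(6.66*x + 0.67)*(13.32*x + 1.34) + (81.3186*x - 24.5828)*(3.33*x^2 + 0.67*x - 6.08))/(3.33*x^2 + 0.67*x - 6.08)^3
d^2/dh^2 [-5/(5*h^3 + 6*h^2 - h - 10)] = 10*(3*(5*h + 2)*(5*h^3 + 6*h^2 - h - 10) - (15*h^2 + 12*h - 1)^2)/(5*h^3 + 6*h^2 - h - 10)^3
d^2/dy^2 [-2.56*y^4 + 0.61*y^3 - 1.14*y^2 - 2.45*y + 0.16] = -30.72*y^2 + 3.66*y - 2.28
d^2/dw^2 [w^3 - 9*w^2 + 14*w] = 6*w - 18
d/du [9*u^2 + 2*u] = 18*u + 2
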